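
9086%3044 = 2998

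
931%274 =109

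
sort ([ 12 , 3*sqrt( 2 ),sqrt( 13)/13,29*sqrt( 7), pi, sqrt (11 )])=[ sqrt(13)/13,pi, sqrt( 11),  3*sqrt( 2 ) , 12, 29*sqrt( 7)]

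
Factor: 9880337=647^1 * 15271^1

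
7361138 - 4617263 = 2743875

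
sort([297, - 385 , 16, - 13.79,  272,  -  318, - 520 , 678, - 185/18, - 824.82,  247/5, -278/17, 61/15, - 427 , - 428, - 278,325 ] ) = [ - 824.82,- 520,- 428,- 427, - 385, - 318, - 278, - 278/17, - 13.79  , - 185/18,61/15,16,247/5 , 272, 297,325,678] 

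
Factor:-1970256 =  - 2^4*3^1*41047^1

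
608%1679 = 608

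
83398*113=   9423974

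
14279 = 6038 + 8241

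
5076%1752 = 1572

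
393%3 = 0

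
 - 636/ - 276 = 2 + 7/23 = 2.30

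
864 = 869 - 5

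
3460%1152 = 4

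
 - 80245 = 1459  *( - 55)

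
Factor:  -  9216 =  - 2^10*3^2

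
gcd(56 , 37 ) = 1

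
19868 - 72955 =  -53087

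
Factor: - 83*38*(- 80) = 2^5*5^1*19^1*83^1 = 252320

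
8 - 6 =2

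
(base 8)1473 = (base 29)sf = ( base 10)827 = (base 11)692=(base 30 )RH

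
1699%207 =43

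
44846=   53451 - 8605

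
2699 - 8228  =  -5529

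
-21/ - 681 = 7/227 = 0.03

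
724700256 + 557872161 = 1282572417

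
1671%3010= 1671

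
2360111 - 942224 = 1417887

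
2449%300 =49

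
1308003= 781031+526972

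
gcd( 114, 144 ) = 6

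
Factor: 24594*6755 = 2^1 * 3^1  *  5^1*7^1*193^1*4099^1 = 166132470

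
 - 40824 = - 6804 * 6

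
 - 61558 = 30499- 92057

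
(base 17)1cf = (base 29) hf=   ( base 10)508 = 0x1fc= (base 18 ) 1A4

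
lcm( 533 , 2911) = 37843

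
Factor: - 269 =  - 269^1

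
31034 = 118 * 263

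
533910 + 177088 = 710998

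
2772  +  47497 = 50269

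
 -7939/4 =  - 1985 + 1/4 = - 1984.75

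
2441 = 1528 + 913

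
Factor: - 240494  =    -  2^1 *120247^1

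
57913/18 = 57913/18 = 3217.39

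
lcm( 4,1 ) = 4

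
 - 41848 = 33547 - 75395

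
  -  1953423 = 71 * ( - 27513 ) 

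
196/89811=196/89811  =  0.00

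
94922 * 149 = 14143378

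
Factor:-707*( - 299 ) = 211393 = 7^1 * 13^1*23^1*101^1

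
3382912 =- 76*(-44512)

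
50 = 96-46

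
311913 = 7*44559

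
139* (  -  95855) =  - 13323845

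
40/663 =40/663 =0.06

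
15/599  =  15/599 = 0.03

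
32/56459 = 32/56459 =0.00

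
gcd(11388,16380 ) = 156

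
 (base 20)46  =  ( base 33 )2K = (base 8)126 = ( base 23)3h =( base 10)86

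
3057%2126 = 931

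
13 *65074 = 845962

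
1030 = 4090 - 3060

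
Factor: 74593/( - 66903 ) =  - 97/87 = - 3^( - 1 )*29^( - 1)*97^1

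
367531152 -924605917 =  - 557074765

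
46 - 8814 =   -  8768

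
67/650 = 67/650 = 0.10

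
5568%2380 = 808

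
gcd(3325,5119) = 1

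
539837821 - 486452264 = 53385557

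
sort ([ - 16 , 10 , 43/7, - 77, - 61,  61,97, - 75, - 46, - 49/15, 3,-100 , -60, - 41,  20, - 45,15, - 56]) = [-100, - 77, - 75, - 61, - 60, - 56, - 46, - 45, -41, - 16, - 49/15, 3, 43/7, 10, 15, 20, 61,97] 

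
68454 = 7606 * 9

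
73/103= 73/103 =0.71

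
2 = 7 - 5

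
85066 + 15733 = 100799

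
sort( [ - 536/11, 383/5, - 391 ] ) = [ - 391, - 536/11 , 383/5 ] 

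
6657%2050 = 507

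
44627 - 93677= -49050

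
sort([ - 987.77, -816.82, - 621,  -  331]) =[ - 987.77,-816.82,-621, - 331 ]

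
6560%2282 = 1996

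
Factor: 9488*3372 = 2^6*3^1*281^1 * 593^1  =  31993536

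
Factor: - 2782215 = - 3^3*5^1 * 37^1*557^1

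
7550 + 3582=11132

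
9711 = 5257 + 4454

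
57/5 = 57/5 = 11.40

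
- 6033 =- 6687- - 654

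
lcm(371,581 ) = 30793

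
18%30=18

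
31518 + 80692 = 112210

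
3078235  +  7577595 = 10655830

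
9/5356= 9/5356 =0.00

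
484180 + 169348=653528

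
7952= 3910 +4042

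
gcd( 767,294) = 1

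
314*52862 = 16598668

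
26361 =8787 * 3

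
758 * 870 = 659460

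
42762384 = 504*84846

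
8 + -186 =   -  178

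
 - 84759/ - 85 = 997 + 14/85 = 997.16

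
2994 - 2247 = 747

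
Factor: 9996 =2^2*3^1*7^2*17^1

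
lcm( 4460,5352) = 26760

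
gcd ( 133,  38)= 19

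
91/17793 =91/17793  =  0.01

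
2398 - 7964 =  - 5566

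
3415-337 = 3078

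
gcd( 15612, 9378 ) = 6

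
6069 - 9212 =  - 3143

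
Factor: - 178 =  - 2^1*89^1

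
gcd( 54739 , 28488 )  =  1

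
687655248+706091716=1393746964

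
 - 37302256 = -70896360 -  - 33594104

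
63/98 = 9/14 = 0.64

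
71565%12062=11255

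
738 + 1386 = 2124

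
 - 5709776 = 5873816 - 11583592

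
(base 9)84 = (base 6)204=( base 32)2C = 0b1001100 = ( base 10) 76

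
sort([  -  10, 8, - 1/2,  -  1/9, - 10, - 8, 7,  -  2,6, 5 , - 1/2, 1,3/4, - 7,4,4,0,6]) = [-10, - 10, - 8,-7, - 2, - 1/2, - 1/2, - 1/9,0,3/4,1,4 , 4,  5, 6,6,7,8 ] 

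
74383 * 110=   8182130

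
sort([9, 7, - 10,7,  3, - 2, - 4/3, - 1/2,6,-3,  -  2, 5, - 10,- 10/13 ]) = [-10,-10, - 3, - 2,-2, - 4/3, - 10/13, - 1/2 , 3, 5, 6  ,  7,7, 9 ]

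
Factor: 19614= 2^1*3^1 *7^1*467^1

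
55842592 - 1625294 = 54217298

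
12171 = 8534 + 3637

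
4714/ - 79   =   -4714/79 = - 59.67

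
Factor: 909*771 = 700839 = 3^3*101^1*257^1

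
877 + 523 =1400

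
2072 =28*74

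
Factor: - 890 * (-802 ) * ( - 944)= - 673808320= - 2^6*5^1 * 59^1*89^1*401^1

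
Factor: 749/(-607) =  - 7^1* 107^1*607^( - 1)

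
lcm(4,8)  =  8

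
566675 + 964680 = 1531355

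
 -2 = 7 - 9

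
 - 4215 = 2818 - 7033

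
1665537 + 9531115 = 11196652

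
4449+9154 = 13603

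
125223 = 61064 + 64159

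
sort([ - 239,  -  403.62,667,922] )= [ - 403.62, - 239, 667,922]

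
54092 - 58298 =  - 4206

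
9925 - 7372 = 2553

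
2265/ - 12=-189  +  1/4 = - 188.75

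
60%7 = 4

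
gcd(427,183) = 61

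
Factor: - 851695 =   -  5^1*13^1*13103^1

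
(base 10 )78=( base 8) 116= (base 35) 28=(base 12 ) 66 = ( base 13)60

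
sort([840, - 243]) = [ - 243,840 ]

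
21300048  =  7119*2992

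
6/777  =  2/259 = 0.01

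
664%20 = 4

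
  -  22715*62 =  - 1408330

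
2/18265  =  2/18265= 0.00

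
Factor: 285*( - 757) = -3^1*5^1*19^1*757^1  =  -  215745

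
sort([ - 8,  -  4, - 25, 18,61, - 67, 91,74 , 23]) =[ - 67, - 25, - 8, - 4, 18 , 23 , 61,  74 , 91 ] 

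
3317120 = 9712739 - 6395619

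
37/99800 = 37/99800 = 0.00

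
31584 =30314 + 1270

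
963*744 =716472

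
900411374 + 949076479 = 1849487853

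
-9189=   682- 9871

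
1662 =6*277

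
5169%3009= 2160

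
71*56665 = 4023215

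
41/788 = 41/788 = 0.05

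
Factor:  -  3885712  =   - 2^4*23^1*10559^1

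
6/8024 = 3/4012 = 0.00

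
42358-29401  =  12957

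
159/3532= 159/3532= 0.05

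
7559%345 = 314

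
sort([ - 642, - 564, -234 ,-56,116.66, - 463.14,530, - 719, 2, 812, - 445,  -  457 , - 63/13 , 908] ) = [  -  719, - 642,-564,  -  463.14,  -  457, - 445, - 234, - 56, - 63/13,2 , 116.66,  530,812, 908]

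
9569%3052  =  413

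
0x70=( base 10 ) 112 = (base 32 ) 3G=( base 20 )5c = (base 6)304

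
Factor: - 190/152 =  - 2^(-2) * 5^1 = -5/4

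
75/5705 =15/1141=0.01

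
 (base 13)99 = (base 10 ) 126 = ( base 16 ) 7e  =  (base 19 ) 6c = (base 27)4I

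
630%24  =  6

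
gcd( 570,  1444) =38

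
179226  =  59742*3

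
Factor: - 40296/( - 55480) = 3^1*5^( - 1)*19^( - 1) * 23^1 = 69/95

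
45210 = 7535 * 6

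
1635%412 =399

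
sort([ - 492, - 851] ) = [ - 851, - 492 ] 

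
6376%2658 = 1060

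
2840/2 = 1420  =  1420.00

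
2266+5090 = 7356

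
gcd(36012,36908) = 4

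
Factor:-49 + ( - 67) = -116  =  - 2^2*29^1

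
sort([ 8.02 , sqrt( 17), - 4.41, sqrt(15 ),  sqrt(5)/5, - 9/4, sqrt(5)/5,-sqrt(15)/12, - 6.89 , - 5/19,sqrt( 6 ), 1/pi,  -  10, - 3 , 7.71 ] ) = [-10, - 6.89,  -  4.41, - 3, - 9/4, - sqrt( 15) /12,-5/19, 1/pi,sqrt( 5 ) /5, sqrt ( 5)/5,sqrt( 6 ), sqrt(15 ) , sqrt( 17 ),  7.71, 8.02 ] 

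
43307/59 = 43307/59  =  734.02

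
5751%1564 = 1059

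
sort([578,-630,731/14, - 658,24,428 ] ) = [ - 658,- 630, 24,731/14, 428,578 ]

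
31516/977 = 32 + 252/977 = 32.26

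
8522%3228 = 2066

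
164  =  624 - 460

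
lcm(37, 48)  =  1776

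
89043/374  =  89043/374= 238.08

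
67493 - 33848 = 33645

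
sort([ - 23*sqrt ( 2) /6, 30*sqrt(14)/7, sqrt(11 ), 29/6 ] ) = [ - 23*sqrt(2) /6, sqrt(11 ) , 29/6, 30 *sqrt(14)/7] 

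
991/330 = 991/330 = 3.00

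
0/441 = 0 =0.00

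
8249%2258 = 1475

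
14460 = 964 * 15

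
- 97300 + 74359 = -22941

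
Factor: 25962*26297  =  2^1*3^1*4327^1*26297^1 = 682722714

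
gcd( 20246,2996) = 2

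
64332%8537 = 4573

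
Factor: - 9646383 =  - 3^1*823^1*3907^1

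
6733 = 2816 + 3917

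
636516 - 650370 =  - 13854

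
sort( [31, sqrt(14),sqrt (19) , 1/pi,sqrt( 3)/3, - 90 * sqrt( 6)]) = [ - 90*sqrt( 6),1/pi, sqrt(3)/3, sqrt( 14 ) , sqrt( 19 ),31]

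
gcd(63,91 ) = 7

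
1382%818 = 564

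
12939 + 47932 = 60871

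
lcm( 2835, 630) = 5670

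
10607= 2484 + 8123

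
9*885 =7965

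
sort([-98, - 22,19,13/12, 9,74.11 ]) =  [ - 98, - 22, 13/12,9,  19, 74.11]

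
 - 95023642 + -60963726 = -155987368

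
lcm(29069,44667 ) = 1831347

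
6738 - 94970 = - 88232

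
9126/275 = 9126/275=33.19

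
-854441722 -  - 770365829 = - 84075893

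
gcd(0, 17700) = 17700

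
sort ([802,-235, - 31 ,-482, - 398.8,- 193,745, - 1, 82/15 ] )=[ - 482,-398.8,-235, - 193, - 31,- 1,82/15,745,802] 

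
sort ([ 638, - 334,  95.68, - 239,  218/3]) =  [ - 334, - 239, 218/3,95.68,638 ] 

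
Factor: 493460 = 2^2*5^1*11^1*2243^1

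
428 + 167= 595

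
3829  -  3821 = 8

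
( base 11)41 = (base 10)45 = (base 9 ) 50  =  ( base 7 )63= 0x2D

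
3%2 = 1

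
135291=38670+96621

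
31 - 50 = -19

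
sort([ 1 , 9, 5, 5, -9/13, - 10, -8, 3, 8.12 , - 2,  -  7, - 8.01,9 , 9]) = [  -  10, - 8.01, -8, - 7,  -  2, - 9/13, 1,3,5,5,8.12,  9,9, 9 ] 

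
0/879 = 0 = 0.00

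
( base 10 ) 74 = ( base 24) 32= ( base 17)46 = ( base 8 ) 112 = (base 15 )4E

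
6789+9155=15944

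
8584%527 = 152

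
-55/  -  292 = 55/292 = 0.19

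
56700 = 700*81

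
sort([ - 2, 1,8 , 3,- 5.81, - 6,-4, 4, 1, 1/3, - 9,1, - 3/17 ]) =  [ - 9,  -  6, - 5.81, - 4, - 2,  -  3/17,1/3,  1, 1, 1, 3,4, 8 ]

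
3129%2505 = 624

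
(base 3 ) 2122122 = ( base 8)3616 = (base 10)1934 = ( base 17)6BD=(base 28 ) 2D2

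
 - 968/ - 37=968/37 = 26.16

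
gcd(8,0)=8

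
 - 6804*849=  - 5776596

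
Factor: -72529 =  - 29^1*41^1*61^1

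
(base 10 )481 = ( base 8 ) 741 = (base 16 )1e1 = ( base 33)ej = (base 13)2B0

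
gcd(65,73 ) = 1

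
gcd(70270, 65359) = 1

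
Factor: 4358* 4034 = 17580172  =  2^2*2017^1*2179^1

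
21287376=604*35244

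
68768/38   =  34384/19 = 1809.68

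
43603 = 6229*7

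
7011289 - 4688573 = 2322716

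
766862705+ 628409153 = 1395271858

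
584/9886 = 292/4943  =  0.06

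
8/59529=8/59529 = 0.00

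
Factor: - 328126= - 2^1 * 359^1*457^1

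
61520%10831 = 7365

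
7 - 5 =2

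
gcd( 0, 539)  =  539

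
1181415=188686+992729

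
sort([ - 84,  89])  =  [-84,89 ]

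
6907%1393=1335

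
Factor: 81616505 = 5^1*16323301^1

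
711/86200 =711/86200 = 0.01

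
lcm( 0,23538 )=0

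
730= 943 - 213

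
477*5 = 2385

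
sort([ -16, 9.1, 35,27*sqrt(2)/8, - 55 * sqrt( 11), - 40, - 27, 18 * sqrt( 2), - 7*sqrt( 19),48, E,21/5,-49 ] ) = [ - 55*sqrt(11), - 49, - 40, - 7*sqrt( 19),-27, - 16,E, 21/5, 27*sqrt( 2)/8,9.1, 18*sqrt(2),35, 48 ] 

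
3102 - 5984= - 2882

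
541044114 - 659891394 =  -118847280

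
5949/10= 594+9/10 = 594.90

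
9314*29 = 270106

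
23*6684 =153732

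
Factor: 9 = 3^2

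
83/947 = 83/947 =0.09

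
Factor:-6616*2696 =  - 17836736= - 2^6*337^1 *827^1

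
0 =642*0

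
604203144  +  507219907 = 1111423051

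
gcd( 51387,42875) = 7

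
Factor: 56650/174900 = 2^( - 1)  *3^(-1) * 53^( - 1)*103^1  =  103/318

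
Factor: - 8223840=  - 2^5*3^2*5^1*5711^1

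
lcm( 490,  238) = 8330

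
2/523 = 2/523 = 0.00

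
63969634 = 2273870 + 61695764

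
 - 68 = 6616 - 6684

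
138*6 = 828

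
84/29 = 84/29 = 2.90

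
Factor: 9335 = 5^1*1867^1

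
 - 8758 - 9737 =-18495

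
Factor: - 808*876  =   - 707808=- 2^5*3^1 * 73^1*101^1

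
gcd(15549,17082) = 219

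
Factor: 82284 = 2^2 * 3^1*6857^1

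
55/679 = 55/679 = 0.08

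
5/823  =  5/823 = 0.01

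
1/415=1/415 = 0.00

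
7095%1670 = 415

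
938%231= 14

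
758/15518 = 379/7759 = 0.05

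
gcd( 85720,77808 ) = 8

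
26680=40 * 667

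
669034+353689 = 1022723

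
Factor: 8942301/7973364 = 2^( - 2)*3^1 * 7^ ( - 1) * 23^( - 1)*4127^( -1 ) * 993589^1 = 2980767/2657788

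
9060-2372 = 6688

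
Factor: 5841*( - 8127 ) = -47469807 = - 3^5*7^1 * 11^1*43^1 * 59^1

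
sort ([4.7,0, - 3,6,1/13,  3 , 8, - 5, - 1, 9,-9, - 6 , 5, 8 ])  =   [ - 9, - 6, - 5, - 3, - 1,0, 1/13,3,  4.7, 5, 6,  8, 8,  9]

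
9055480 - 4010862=5044618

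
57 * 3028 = 172596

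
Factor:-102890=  - 2^1*5^1*10289^1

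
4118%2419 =1699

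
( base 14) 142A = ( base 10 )3566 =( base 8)6756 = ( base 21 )81H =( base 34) 32u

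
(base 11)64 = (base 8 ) 106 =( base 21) 37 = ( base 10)70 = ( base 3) 2121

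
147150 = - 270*(-545)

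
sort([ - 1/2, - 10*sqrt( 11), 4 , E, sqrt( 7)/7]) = [ - 10*sqrt(11 ) , - 1/2, sqrt( 7 ) /7, E, 4 ] 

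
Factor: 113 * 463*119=6225961 = 7^1 * 17^1 * 113^1*463^1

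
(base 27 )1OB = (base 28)1LG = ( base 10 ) 1388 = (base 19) 3g1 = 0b10101101100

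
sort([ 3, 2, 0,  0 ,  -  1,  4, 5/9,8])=[ - 1,0, 0, 5/9, 2,3, 4, 8]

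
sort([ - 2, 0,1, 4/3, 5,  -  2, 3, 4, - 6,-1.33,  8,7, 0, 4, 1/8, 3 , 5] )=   [ - 6, - 2 , - 2 , - 1.33,0, 0,1/8,1 , 4/3,3, 3,4,4, 5, 5, 7, 8] 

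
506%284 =222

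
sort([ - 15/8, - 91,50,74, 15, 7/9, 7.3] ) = [ - 91,-15/8,7/9, 7.3,15, 50, 74 ] 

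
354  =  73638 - 73284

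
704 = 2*352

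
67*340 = 22780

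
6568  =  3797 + 2771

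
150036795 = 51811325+98225470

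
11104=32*347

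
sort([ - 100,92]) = [ - 100, 92 ]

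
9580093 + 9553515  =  19133608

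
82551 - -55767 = 138318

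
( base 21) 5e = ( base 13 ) 92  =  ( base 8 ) 167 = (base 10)119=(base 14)87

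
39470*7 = 276290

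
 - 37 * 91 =-3367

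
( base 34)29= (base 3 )2212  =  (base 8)115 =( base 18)45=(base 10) 77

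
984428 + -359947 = 624481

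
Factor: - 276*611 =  - 2^2*3^1*13^1*23^1*47^1 = - 168636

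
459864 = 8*57483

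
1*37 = 37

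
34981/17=2057 + 12/17 = 2057.71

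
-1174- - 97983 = 96809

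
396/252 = 11/7 =1.57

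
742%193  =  163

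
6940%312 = 76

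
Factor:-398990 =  - 2^1*5^1*17^1*2347^1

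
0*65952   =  0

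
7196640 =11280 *638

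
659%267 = 125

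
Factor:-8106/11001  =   - 2^1*7^1*19^(-1)=-  14/19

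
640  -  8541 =-7901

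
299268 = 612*489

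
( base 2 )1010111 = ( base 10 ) 87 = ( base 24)3F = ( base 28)33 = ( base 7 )153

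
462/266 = 33/19 = 1.74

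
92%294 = 92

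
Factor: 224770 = 2^1*5^1* 7^1*13^2*19^1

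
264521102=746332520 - 481811418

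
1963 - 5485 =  - 3522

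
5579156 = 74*75394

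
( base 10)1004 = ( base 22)21E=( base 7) 2633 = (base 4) 33230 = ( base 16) 3EC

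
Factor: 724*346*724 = 181364896 =2^5*173^1*181^2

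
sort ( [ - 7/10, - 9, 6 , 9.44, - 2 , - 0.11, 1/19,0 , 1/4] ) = [ - 9, - 2, - 7/10,  -  0.11, 0, 1/19,1/4,6, 9.44]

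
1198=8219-7021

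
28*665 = 18620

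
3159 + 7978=11137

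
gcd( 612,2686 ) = 34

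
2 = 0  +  2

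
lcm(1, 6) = 6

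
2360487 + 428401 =2788888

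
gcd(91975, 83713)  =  1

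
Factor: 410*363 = 2^1*3^1*5^1*11^2*41^1 = 148830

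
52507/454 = 115+297/454 = 115.65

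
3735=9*415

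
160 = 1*160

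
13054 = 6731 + 6323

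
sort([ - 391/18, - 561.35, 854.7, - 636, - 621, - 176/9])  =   [- 636,- 621, - 561.35, - 391/18, - 176/9, 854.7]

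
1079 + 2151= 3230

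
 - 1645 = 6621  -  8266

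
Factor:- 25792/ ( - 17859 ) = 2^6*3^ ( - 1)*13^1*31^1 * 5953^ ( - 1 ) 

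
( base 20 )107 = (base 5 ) 3112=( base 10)407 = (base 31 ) D4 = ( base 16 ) 197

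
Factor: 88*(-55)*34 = - 164560 = - 2^4*5^1*11^2 * 17^1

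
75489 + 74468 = 149957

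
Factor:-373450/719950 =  - 97/187 = - 11^(  -  1)*17^( - 1)*97^1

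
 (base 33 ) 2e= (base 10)80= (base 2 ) 1010000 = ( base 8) 120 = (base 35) 2a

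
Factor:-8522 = -2^1*4261^1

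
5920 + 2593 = 8513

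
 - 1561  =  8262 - 9823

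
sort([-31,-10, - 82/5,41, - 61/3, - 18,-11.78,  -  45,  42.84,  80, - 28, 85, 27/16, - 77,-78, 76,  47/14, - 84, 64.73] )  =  [-84, - 78, - 77, - 45,  -  31,-28, - 61/3,-18, - 82/5,-11.78, - 10,27/16, 47/14, 41, 42.84, 64.73,76,80, 85]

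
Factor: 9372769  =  7^2 * 191281^1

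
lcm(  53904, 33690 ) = 269520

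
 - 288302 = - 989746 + 701444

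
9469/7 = 9469/7 = 1352.71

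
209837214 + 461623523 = 671460737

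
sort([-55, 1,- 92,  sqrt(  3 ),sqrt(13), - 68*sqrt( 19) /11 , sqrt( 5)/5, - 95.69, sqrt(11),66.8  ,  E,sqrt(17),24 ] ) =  [-95.69, - 92, - 55, - 68*sqrt( 19) /11, sqrt ( 5)/5, 1,sqrt ( 3),E , sqrt( 11),sqrt(13 ),sqrt(17),24,66.8 ] 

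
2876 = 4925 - 2049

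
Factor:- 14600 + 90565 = 5^1*15193^1 = 75965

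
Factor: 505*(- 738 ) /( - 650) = 37269/65 = 3^2 * 5^ (  -  1)*13^( - 1)*41^1 * 101^1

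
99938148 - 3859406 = 96078742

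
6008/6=1001+ 1/3  =  1001.33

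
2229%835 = 559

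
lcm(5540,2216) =11080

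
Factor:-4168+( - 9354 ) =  - 2^1*6761^1 = - 13522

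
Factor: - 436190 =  - 2^1* 5^1*53^1*823^1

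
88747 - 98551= - 9804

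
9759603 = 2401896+7357707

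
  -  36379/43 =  -847 + 42/43 = -846.02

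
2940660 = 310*9486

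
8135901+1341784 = 9477685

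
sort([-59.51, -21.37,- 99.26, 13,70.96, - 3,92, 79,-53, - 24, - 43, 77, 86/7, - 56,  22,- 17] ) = [ - 99.26, - 59.51 ,  -  56, - 53,-43,  -  24,-21.37, - 17, - 3,86/7,13, 22, 70.96,77,79, 92]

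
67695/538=67695/538 = 125.83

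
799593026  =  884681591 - 85088565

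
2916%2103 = 813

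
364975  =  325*1123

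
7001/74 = 7001/74= 94.61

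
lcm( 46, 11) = 506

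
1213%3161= 1213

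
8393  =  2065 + 6328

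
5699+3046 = 8745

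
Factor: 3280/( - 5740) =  - 2^2*7^( - 1) = - 4/7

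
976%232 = 48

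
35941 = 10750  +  25191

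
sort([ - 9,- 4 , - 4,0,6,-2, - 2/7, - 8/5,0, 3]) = [ - 9,- 4, - 4, - 2, - 8/5, - 2/7,0,0, 3,6] 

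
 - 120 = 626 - 746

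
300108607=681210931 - 381102324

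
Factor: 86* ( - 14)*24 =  - 28896 = -2^5*3^1 *7^1* 43^1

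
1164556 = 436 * 2671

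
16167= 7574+8593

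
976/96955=976/96955 = 0.01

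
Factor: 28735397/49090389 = 3^( - 1)*16363463^( - 1) * 28735397^1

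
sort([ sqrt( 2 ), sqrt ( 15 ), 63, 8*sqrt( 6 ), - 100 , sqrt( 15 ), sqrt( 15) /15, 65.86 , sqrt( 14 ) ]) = [ - 100,sqrt(15) /15,sqrt ( 2),sqrt( 14), sqrt (15), sqrt (15), 8*  sqrt( 6 ),63,65.86]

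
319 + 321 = 640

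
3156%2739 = 417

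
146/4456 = 73/2228 = 0.03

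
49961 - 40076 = 9885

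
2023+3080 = 5103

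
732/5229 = 244/1743 = 0.14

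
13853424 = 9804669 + 4048755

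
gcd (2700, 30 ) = 30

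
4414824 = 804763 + 3610061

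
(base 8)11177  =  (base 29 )5i8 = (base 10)4735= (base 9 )6441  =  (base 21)afa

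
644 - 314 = 330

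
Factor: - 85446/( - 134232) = 2^ ( - 2 )*3^1*7^( - 1)*17^( - 1 )*101^1 = 303/476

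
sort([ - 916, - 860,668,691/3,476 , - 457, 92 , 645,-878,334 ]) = [  -  916,-878, - 860, - 457,92,  691/3, 334, 476, 645,  668 ]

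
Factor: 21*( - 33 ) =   -  693 =-3^2*7^1*11^1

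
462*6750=3118500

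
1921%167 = 84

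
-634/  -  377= 1 + 257/377 = 1.68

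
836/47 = 17+37/47= 17.79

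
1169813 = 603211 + 566602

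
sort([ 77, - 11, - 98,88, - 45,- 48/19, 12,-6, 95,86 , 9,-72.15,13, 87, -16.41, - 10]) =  [ - 98,-72.15,-45,-16.41, - 11,-10,-6, - 48/19,9,12 , 13 , 77,86, 87 , 88,95]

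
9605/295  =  32 + 33/59 = 32.56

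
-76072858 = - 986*77153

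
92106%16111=11551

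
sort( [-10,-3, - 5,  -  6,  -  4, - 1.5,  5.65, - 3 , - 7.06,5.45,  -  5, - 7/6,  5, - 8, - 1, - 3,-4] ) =[ - 10,-8 ,-7.06, - 6, - 5, - 5, - 4, - 4,-3, - 3,-3,-1.5,-7/6,-1, 5,  5.45,5.65 ]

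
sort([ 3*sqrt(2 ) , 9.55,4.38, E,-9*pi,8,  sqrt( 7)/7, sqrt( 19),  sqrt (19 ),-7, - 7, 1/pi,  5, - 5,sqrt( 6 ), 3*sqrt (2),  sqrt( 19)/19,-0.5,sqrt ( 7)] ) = [ - 9*pi,-7,  -  7, - 5,- 0.5 , sqrt( 19 )/19, 1/pi,sqrt(7)/7,sqrt(6),sqrt( 7), E,3*sqrt( 2 ),3* sqrt( 2), sqrt ( 19),sqrt( 19),4.38,5 , 8,9.55]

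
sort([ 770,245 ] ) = [245,770 ]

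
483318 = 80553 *6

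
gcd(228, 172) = 4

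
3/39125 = 3/39125 = 0.00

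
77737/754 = 103 + 75/754=103.10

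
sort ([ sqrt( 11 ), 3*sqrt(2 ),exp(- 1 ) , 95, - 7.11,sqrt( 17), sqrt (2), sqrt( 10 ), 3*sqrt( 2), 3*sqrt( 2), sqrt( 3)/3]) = [ - 7.11, exp(  -  1 ), sqrt( 3)/3, sqrt( 2), sqrt( 10), sqrt(11 ), sqrt( 17 ), 3*sqrt(2), 3*sqrt( 2),  3*sqrt( 2),  95 ]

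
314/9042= 157/4521 = 0.03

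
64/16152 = 8/2019 = 0.00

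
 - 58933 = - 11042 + -47891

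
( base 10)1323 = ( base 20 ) 363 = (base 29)1GI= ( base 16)52B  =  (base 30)1E3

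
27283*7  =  190981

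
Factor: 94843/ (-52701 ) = -3^(-1)*7^1 *11^( - 1) *17^1*797^1 * 1597^( - 1)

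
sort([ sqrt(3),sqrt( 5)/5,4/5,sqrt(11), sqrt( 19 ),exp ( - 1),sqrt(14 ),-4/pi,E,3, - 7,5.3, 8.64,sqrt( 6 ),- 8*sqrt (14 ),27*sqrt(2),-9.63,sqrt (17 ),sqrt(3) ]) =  [ - 8*sqrt(14 ), - 9.63, - 7, - 4/pi,exp( - 1), sqrt( 5 )/5,4/5,sqrt(3 ), sqrt(3 ),sqrt( 6 ), E,3, sqrt(11) , sqrt(14 ), sqrt( 17 ),  sqrt( 19 ), 5.3,8.64,  27*sqrt ( 2 )]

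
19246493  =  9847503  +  9398990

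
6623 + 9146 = 15769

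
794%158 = 4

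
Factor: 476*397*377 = 71242444 = 2^2*7^1*13^1*17^1*29^1 *397^1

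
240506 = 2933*82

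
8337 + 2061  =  10398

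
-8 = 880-888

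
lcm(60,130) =780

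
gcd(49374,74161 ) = 1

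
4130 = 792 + 3338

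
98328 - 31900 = 66428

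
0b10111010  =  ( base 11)15A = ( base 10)186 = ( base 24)7I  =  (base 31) 60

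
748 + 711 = 1459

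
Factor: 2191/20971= 7^1*67^ ( - 1) = 7/67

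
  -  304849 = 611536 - 916385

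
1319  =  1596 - 277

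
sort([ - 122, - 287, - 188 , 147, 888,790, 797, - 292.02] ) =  [  -  292.02,-287, - 188, - 122, 147,790 , 797, 888]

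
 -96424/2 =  - 48212 = - 48212.00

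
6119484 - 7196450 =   -  1076966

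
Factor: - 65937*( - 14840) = 978505080=2^3*3^1*5^1*7^1*31^1*53^1 * 709^1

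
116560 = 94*1240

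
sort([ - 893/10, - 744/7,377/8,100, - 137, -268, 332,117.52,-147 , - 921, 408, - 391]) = [-921, - 391, - 268, - 147, -137, -744/7,  -  893/10,377/8, 100,117.52, 332,408]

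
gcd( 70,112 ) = 14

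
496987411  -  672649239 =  - 175661828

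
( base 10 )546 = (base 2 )1000100010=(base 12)396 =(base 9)666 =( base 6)2310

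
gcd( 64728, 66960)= 2232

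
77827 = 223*349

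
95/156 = 95/156 = 0.61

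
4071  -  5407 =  - 1336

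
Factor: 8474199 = 3^1*2824733^1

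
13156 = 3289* 4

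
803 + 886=1689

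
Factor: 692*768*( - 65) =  - 2^10*3^1 *5^1 * 13^1*173^1 = - 34544640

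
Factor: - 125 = -5^3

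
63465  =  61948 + 1517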